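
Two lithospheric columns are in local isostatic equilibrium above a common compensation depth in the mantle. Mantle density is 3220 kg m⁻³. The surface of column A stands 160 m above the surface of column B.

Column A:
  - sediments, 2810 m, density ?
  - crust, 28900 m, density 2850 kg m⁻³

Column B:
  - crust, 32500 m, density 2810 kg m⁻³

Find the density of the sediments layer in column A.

2100 kg m⁻³

Take the compensation level at the base of the deeper column (depth z_c below the surface of column A) and equate Σ ρ_i t_i down to z_c; mantle fills any gap and the z_c terms cancel.
Column A: 2810×ρ + 28900×2850 + (z_c − 31710)×3220
Column B: 160×0 + 32500×2810 + (z_c − 160 − 32500)×3220
The z_c×3220 term appears on both sides and cancels. Collect the known terms of each column as K = Σ(ρt)_known − 3220 × (depth of known layers): K_A = 82365000 − 3220×31710 = −19741200; K_B = 91325000 − 3220×(160 + 32500) = −13840200.
Balance: K_A + 2810×ρ = K_B, so ρ = (K_B − K_A)/2810 = 5901000/2810 = 2100 kg m⁻³.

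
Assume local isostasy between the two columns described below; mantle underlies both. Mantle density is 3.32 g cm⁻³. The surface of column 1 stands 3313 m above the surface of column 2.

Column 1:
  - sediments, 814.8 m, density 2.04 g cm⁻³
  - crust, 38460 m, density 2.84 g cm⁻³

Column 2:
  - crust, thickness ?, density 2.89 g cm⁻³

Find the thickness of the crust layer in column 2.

19800 m

Take the compensation level at the base of the deeper column (depth z_c below the surface of column 1) and equate Σ ρ_i t_i down to z_c; mantle fills any gap and the z_c terms cancel.
Column 1: 814.8×2.04 + 38460×2.84 + (z_c − 39274.8)×3.32
Column 2: 3313×0 + x×2.89 + (z_c − 3313 − 0 − x)×3.32
The z_c×3.32 term appears on both sides and cancels. Collect the known terms of each column as K = Σ(ρt)_known − 3.32 × (depth of known layers): K_1 = 110888.592 − 3.32×39274.8 = −19503.744; K_2 = 0 − 3.32×(3313 + 0) = −10999.16.
Balance: K_1 = K_2 − x×(3.32 − 2.89), so x = (K_2 − K_1)/(3.32 − 2.89) = 8504.58/0.43 = 19800 m.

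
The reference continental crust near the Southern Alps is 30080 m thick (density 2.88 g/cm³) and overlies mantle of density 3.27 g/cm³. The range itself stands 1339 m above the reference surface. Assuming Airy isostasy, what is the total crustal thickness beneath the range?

Root depth r = h ρ_c / (ρ_m − ρ_c) = 1339 m × 2.88 / 0.39 = 9888 m.
Total thickness = T + h + r = 30080 m + 1339 m + 9888 m = 41300 m.

41300 m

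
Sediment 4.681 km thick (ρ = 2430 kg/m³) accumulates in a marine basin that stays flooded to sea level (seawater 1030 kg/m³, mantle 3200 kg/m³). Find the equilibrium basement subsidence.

3.02 km

Submarine loading: the sediment displaces seawater, and the subsidence is in turn flooded, so s (ρ_m − ρ_w) = t (ρ_sed − ρ_w).
s = 4.681 km × (2430 − 1030) / (3200 − 1030) = 3.02 km.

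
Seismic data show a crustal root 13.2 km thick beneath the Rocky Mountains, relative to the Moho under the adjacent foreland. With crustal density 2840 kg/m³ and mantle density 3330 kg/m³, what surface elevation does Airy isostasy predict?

For local isostatic compensation: ρ_c h = (ρ_m − ρ_c) r.
h = r (ρ_m − ρ_c) / ρ_c = 13.2 km × (3330 − 2840) / 2840 = 2.28 km.

2.28 km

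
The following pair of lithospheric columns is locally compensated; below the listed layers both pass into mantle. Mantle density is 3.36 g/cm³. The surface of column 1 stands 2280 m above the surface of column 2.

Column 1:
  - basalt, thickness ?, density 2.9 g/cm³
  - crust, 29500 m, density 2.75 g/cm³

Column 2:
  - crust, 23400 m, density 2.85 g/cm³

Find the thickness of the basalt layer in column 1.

3480 m

Take the compensation level at the base of the deeper column (depth z_c below the surface of column 1) and equate Σ ρ_i t_i down to z_c; mantle fills any gap and the z_c terms cancel.
Column 1: x×2.9 + 29500×2.75 + (z_c − 29500 − x)×3.36
Column 2: 2280×0 + 23400×2.85 + (z_c − 2280 − 23400)×3.36
The z_c×3.36 term appears on both sides and cancels. Collect the known terms of each column as K = Σ(ρt)_known − 3.36 × (depth of known layers): K_1 = 81125 − 3.36×29500 = −17995; K_2 = 66690 − 3.36×(2280 + 23400) = −19594.8.
Balance: K_1 − x×(3.36 − 2.9) = K_2, so x = (K_1 − K_2)/(3.36 − 2.9) = 1599.8/0.46 = 3480 m.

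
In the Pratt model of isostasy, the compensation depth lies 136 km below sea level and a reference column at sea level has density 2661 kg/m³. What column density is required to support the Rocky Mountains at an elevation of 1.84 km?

2630 kg/m³

Pratt balance: ρ_ref D = ρ (D + h).
ρ = ρ_ref D/(D + h) = 2661 × 136 km/(136 km + 1.84 km) = 2630 kg/m³.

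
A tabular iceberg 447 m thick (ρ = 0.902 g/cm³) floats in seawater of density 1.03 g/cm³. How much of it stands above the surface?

55.5 m

Floating equilibrium: submerged depth d = t ρ_obj/ρ_fluid = 447 m × 0.902/1.03 = 391.5 m.
Freeboard = t − d = 447 m − 391.5 m = 55.5 m.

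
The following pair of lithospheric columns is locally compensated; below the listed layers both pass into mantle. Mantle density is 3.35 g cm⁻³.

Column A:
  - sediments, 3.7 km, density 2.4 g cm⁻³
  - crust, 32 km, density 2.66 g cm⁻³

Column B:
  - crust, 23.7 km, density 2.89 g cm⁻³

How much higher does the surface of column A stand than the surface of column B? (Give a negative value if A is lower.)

4.39 km

For any compensation level in the mantle, the mantle terms cancel and isostasy reduces to e = (Σt_A − Σt_B) − (Σ(ρt)_A − Σ(ρt)_B) / ρ_m.
Σt_A = 35.7 km; Σt_B = 23.7 km; Σ(ρt)_A = 94; Σ(ρt)_B = 68.493 (in km·g cm⁻³).
e = (35.7 − 23.7) − (94 − 68.493) / 3.35 = 4.39 km.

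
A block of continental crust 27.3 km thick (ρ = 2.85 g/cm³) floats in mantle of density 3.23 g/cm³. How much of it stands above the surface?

3.21 km

Floating equilibrium: submerged depth d = t ρ_obj/ρ_fluid = 27.3 km × 2.85/3.23 = 24.09 km.
Freeboard = t − d = 27.3 km − 24.09 km = 3.21 km.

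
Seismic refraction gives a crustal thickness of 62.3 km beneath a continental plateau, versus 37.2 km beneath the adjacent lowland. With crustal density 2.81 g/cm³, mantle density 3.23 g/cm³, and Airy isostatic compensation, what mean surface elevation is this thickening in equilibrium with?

3.26 km

Excess crust Δ = 62.3 km − 37.2 km = 25.1 km, split between elevation h and root r with h + r = Δ.
Airy balance ρ_c h = (ρ_m − ρ_c) r gives r = h ρ_c/(ρ_m − ρ_c), so h (1 + ρ_c/(ρ_m − ρ_c)) = Δ, i.e. h = Δ (ρ_m − ρ_c)/ρ_m.
h = 25.1 km × 0.42/3.23 = 3.26 km.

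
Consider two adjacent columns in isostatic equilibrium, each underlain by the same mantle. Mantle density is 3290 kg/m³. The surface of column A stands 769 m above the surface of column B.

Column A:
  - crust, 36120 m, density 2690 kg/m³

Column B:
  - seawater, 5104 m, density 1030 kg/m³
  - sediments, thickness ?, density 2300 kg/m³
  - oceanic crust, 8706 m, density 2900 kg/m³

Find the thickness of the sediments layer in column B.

4250 m

Take the compensation level at the base of the deeper column (depth z_c below the surface of column A) and equate Σ ρ_i t_i down to z_c; mantle fills any gap and the z_c terms cancel.
Column A: 36120×2690 + (z_c − 36120)×3290
Column B: 769×0 + 5104×1030 + x×2300 + 8706×2900 + (z_c − 769 − 13810 − x)×3290
The z_c×3290 term appears on both sides and cancels. Collect the known terms of each column as K = Σ(ρt)_known − 3290 × (depth of known layers): K_A = 97162800 − 3290×36120 = −21672000; K_B = 30504520 − 3290×(769 + 13810) = −17460390.
Balance: K_A = K_B − x×(3290 − 2300), so x = (K_B − K_A)/(3290 − 2300) = 4211610/990 = 4250 m.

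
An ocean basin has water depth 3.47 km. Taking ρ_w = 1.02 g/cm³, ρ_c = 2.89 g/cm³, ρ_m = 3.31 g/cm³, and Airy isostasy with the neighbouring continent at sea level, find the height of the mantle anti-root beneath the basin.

15.4 km

In Airy isostatic equilibrium: replacing crust with seawater at the top is compensated by replacing crust with mantle at the base: d (ρ_c − ρ_w) = a (ρ_m − ρ_c).
a = d (ρ_c − ρ_w)/(ρ_m − ρ_c) = 3.47 km × 1.87/0.42 = 15.4 km.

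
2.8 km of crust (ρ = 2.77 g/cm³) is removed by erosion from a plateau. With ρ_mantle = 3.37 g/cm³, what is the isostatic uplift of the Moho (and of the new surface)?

Unloading: uplift u = e ρ_c/ρ_m = 2.8 km × 2.77/3.37 = 2.3 km.

2.3 km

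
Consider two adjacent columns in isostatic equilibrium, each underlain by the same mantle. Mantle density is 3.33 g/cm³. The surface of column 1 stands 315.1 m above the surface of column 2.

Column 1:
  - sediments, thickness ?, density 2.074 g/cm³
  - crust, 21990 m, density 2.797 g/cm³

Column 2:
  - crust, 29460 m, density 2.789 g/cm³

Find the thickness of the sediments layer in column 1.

4190 m

Take the compensation level at the base of the deeper column (depth z_c below the surface of column 1) and equate Σ ρ_i t_i down to z_c; mantle fills any gap and the z_c terms cancel.
Column 1: x×2.074 + 21990×2.797 + (z_c − 21990 − x)×3.33
Column 2: 315.1×0 + 29460×2.789 + (z_c − 315.1 − 29460)×3.33
The z_c×3.33 term appears on both sides and cancels. Collect the known terms of each column as K = Σ(ρt)_known − 3.33 × (depth of known layers): K_1 = 61506.03 − 3.33×21990 = −11720.67; K_2 = 82163.94 − 3.33×(315.1 + 29460) = −16987.143.
Balance: K_1 − x×(3.33 − 2.074) = K_2, so x = (K_1 − K_2)/(3.33 − 2.074) = 5266.47/1.256 = 4190 m.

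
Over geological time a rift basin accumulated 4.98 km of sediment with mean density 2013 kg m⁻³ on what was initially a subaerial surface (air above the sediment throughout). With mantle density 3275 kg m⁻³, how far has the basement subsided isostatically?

3.06 km

Subaerial load: s = t ρ_sed / ρ_m = 4.98 km × 2013/3275 = 3.06 km.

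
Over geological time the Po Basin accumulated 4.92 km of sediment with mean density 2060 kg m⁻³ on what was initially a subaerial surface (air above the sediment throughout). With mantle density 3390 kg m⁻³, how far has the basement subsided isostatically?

2.99 km

Subaerial load: s = t ρ_sed / ρ_m = 4.92 km × 2060/3390 = 2.99 km.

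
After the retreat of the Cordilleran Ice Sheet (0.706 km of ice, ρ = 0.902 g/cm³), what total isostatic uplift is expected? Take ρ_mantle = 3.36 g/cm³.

0.19 km

Removing the load lets mantle flow back in; uplift u satisfies ρ_ice t = ρ_m u.
u = t ρ_ice/ρ_m = 0.706 km × 0.902/3.36 = 0.19 km.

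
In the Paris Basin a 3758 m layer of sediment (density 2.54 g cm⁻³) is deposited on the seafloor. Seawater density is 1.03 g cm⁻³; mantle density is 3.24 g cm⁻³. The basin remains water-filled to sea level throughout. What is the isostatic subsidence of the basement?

2570 m

Submarine loading: the sediment displaces seawater, and the subsidence is in turn flooded, so s (ρ_m − ρ_w) = t (ρ_sed − ρ_w).
s = 3758 m × (2.54 − 1.03) / (3.24 − 1.03) = 2570 m.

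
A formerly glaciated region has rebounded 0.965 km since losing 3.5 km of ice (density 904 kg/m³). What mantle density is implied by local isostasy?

3280 kg/m³

ρ_m = ρ_ice t / u = 904 × 3.5 km/0.965 km = 3280 kg/m³.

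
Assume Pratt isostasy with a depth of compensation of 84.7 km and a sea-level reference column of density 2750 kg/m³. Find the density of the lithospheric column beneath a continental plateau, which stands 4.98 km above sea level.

2600 kg/m³

Pratt balance: ρ_ref D = ρ (D + h).
ρ = ρ_ref D/(D + h) = 2750 × 84.7 km/(84.7 km + 4.98 km) = 2600 kg/m³.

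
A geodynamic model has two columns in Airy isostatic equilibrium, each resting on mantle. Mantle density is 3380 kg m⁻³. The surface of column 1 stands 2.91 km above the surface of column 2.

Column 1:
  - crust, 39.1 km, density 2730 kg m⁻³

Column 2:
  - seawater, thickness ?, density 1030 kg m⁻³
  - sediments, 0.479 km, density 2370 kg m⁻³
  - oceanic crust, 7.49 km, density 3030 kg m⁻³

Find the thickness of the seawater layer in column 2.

Take the compensation level at the base of the deeper column (depth z_c below the surface of column 1) and equate Σ ρ_i t_i down to z_c; mantle fills any gap and the z_c terms cancel.
Column 1: 39.1×2730 + (z_c − 39.1)×3380
Column 2: 2.91×0 + x×1030 + 0.479×2370 + 7.49×3030 + (z_c − 2.91 − 7.969 − x)×3380
The z_c×3380 term appears on both sides and cancels. Collect the known terms of each column as K = Σ(ρt)_known − 3380 × (depth of known layers): K_1 = 106743 − 3380×39.1 = −25415; K_2 = 23829.93 − 3380×(2.91 + 7.969) = −12941.09.
Balance: K_1 = K_2 − x×(3380 − 1030), so x = (K_2 − K_1)/(3380 − 1030) = 12473.9/2350 = 5.31 km.

5.31 km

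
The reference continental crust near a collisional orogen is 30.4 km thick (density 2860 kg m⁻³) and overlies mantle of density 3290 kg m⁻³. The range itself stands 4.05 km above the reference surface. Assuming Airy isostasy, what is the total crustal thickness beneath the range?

61.4 km

Root depth r = h ρ_c / (ρ_m − ρ_c) = 4.05 km × 2860 / 430 = 26.94 km.
Total thickness = T + h + r = 30.4 km + 4.05 km + 26.94 km = 61.4 km.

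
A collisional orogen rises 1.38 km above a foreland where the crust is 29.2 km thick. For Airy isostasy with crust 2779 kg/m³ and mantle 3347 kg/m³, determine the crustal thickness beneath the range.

Root depth r = h ρ_c / (ρ_m − ρ_c) = 1.38 km × 2779 / 568 = 6.752 km.
Total thickness = T + h + r = 29.2 km + 1.38 km + 6.752 km = 37.3 km.

37.3 km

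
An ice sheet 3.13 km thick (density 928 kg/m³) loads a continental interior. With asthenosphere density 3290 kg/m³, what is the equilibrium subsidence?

0.883 km

For local isostatic compensation: the ice load ρ_ice t is balanced by mantle displaced below, ρ_m s.
s = t ρ_ice / ρ_m = 3.13 km × 928/3290 = 0.883 km.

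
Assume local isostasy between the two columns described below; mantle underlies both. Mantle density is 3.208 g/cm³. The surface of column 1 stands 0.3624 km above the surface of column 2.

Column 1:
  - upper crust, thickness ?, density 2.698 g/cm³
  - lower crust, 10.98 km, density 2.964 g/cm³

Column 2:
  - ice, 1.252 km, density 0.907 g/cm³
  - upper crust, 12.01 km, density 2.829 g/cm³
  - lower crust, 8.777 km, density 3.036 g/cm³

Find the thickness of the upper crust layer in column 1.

14.6 km

Take the compensation level at the base of the deeper column (depth z_c below the surface of column 1) and equate Σ ρ_i t_i down to z_c; mantle fills any gap and the z_c terms cancel.
Column 1: x×2.698 + 10.98×2.964 + (z_c − 10.98 − x)×3.208
Column 2: 0.3624×0 + 1.252×0.907 + 12.01×2.829 + 8.777×3.036 + (z_c − 0.3624 − 22.039)×3.208
The z_c×3.208 term appears on both sides and cancels. Collect the known terms of each column as K = Σ(ρt)_known − 3.208 × (depth of known layers): K_1 = 32.54472 − 3.208×10.98 = −2.67912; K_2 = 61.758826 − 3.208×(0.3624 + 22.039) = −10.1048652.
Balance: K_1 − x×(3.208 − 2.698) = K_2, so x = (K_1 − K_2)/(3.208 − 2.698) = 7.42575/0.51 = 14.6 km.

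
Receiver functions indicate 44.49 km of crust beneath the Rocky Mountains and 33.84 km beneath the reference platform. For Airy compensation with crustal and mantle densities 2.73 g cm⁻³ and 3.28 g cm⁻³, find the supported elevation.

Excess crust Δ = 44.49 km − 33.84 km = 10.65 km, split between elevation h and root r with h + r = Δ.
Airy balance ρ_c h = (ρ_m − ρ_c) r gives r = h ρ_c/(ρ_m − ρ_c), so h (1 + ρ_c/(ρ_m − ρ_c)) = Δ, i.e. h = Δ (ρ_m − ρ_c)/ρ_m.
h = 10.65 km × 0.55/3.28 = 1.79 km.

1.79 km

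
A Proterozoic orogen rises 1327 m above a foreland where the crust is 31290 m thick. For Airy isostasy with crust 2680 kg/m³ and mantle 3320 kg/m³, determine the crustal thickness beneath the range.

38200 m

Root depth r = h ρ_c / (ρ_m − ρ_c) = 1327 m × 2680 / 640 = 5557 m.
Total thickness = T + h + r = 31290 m + 1327 m + 5557 m = 38200 m.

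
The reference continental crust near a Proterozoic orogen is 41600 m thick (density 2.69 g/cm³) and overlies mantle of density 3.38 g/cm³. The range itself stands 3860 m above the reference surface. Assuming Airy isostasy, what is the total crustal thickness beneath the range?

60500 m

Root depth r = h ρ_c / (ρ_m − ρ_c) = 3860 m × 2.69 / 0.69 = 15050 m.
Total thickness = T + h + r = 41600 m + 3860 m + 15050 m = 60500 m.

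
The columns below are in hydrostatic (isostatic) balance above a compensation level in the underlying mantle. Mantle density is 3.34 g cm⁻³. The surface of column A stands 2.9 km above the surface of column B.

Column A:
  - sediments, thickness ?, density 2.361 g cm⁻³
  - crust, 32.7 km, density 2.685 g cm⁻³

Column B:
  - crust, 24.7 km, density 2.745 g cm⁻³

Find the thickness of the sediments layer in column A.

Take the compensation level at the base of the deeper column (depth z_c below the surface of column A) and equate Σ ρ_i t_i down to z_c; mantle fills any gap and the z_c terms cancel.
Column A: x×2.361 + 32.7×2.685 + (z_c − 32.7 − x)×3.34
Column B: 2.9×0 + 24.7×2.745 + (z_c − 2.9 − 24.7)×3.34
The z_c×3.34 term appears on both sides and cancels. Collect the known terms of each column as K = Σ(ρt)_known − 3.34 × (depth of known layers): K_A = 87.7995 − 3.34×32.7 = −21.4185; K_B = 67.8015 − 3.34×(2.9 + 24.7) = −24.3825.
Balance: K_A − x×(3.34 − 2.361) = K_B, so x = (K_A − K_B)/(3.34 − 2.361) = 2.964/0.979 = 3.03 km.

3.03 km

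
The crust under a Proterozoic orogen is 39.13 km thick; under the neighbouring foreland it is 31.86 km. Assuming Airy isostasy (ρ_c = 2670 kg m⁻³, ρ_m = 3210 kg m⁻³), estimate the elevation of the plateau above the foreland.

Excess crust Δ = 39.13 km − 31.86 km = 7.27 km, split between elevation h and root r with h + r = Δ.
Airy balance ρ_c h = (ρ_m − ρ_c) r gives r = h ρ_c/(ρ_m − ρ_c), so h (1 + ρ_c/(ρ_m − ρ_c)) = Δ, i.e. h = Δ (ρ_m − ρ_c)/ρ_m.
h = 7.27 km × 540/3210 = 1.22 km.

1.22 km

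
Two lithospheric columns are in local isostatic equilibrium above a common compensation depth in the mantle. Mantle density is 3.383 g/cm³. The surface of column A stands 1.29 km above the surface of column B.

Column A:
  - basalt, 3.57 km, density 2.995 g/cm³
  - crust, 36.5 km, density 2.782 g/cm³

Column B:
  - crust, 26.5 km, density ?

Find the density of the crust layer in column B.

2.67 g/cm³

Take the compensation level at the base of the deeper column (depth z_c below the surface of column A) and equate Σ ρ_i t_i down to z_c; mantle fills any gap and the z_c terms cancel.
Column A: 3.57×2.995 + 36.5×2.782 + (z_c − 40.07)×3.383
Column B: 1.29×0 + 26.5×ρ + (z_c − 1.29 − 26.5)×3.383
The z_c×3.383 term appears on both sides and cancels. Collect the known terms of each column as K = Σ(ρt)_known − 3.383 × (depth of known layers): K_A = 112.23515 − 3.383×40.07 = −23.32166; K_B = 0 − 3.383×(1.29 + 26.5) = −94.01357.
Balance: K_A = K_B + 26.5×ρ, so ρ = (K_A − K_B)/26.5 = 70.6919/26.5 = 2.67 g/cm³.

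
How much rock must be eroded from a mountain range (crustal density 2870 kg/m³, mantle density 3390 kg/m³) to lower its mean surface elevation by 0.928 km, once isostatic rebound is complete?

Net drop Δ = e − u = e − e ρ_c/ρ_m = e (ρ_m − ρ_c)/ρ_m.
e = Δ ρ_m/(ρ_m − ρ_c) = 0.928 km × 3390/520 = 6.05 km.

6.05 km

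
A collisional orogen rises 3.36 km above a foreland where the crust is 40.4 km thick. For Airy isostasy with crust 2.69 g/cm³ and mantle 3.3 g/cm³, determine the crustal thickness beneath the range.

Root depth r = h ρ_c / (ρ_m − ρ_c) = 3.36 km × 2.69 / 0.61 = 14.82 km.
Total thickness = T + h + r = 40.4 km + 3.36 km + 14.82 km = 58.6 km.

58.6 km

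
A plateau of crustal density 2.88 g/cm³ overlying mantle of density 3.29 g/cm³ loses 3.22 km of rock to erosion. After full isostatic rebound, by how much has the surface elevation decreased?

0.401 km

Rebound u = e ρ_c/ρ_m = 3.22 km × 2.88/3.29 = 2.819 km.
Net surface drop = e − u = 3.22 km − 2.819 km = e (ρ_m − ρ_c)/ρ_m = 0.401 km.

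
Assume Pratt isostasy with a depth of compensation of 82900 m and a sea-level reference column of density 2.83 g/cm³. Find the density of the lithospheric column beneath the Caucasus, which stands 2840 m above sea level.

2.74 g/cm³

Pratt balance: ρ_ref D = ρ (D + h).
ρ = ρ_ref D/(D + h) = 2.83 × 82900 m/(82900 m + 2840 m) = 2.74 g/cm³.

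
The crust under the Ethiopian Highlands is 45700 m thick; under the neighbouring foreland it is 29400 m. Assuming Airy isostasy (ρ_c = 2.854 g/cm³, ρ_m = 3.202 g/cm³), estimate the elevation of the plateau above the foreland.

1770 m

Excess crust Δ = 45700 m − 29400 m = 16300 m, split between elevation h and root r with h + r = Δ.
Airy balance ρ_c h = (ρ_m − ρ_c) r gives r = h ρ_c/(ρ_m − ρ_c), so h (1 + ρ_c/(ρ_m − ρ_c)) = Δ, i.e. h = Δ (ρ_m − ρ_c)/ρ_m.
h = 16300 m × 0.348/3.202 = 1770 m.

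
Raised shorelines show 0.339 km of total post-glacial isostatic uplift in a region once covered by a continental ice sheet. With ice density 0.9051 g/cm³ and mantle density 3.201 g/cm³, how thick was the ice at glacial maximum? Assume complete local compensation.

1.2 km

u = t ρ_ice/ρ_m → t = u ρ_m/ρ_ice = 0.339 km × 3.201/0.9051 = 1.2 km.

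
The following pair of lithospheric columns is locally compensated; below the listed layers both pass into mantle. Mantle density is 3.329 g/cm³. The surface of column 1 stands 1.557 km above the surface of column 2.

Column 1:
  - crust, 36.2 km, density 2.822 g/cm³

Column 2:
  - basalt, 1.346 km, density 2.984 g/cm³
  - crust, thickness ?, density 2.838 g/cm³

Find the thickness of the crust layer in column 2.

Take the compensation level at the base of the deeper column (depth z_c below the surface of column 1) and equate Σ ρ_i t_i down to z_c; mantle fills any gap and the z_c terms cancel.
Column 1: 36.2×2.822 + (z_c − 36.2)×3.329
Column 2: 1.557×0 + 1.346×2.984 + x×2.838 + (z_c − 1.557 − 1.346 − x)×3.329
The z_c×3.329 term appears on both sides and cancels. Collect the known terms of each column as K = Σ(ρt)_known − 3.329 × (depth of known layers): K_1 = 102.1564 − 3.329×36.2 = −18.3534; K_2 = 4.016464 − 3.329×(1.557 + 1.346) = −5.647623.
Balance: K_1 = K_2 − x×(3.329 − 2.838), so x = (K_2 − K_1)/(3.329 − 2.838) = 12.7058/0.491 = 25.9 km.

25.9 km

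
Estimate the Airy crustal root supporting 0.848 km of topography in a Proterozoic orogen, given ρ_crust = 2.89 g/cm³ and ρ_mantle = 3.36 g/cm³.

5.21 km

Isostatic balance requires: the weight of the topography is balanced by the buoyancy of the root, ρ_c h = (ρ_m − ρ_c) r.
r = h · ρ_c / (ρ_m − ρ_c) = 0.848 km × 2.89 / (3.36 − 2.89) = 5.21 km.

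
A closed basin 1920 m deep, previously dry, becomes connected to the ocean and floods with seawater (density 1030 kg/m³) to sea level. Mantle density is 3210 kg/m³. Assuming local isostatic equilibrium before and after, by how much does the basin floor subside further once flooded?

After flooding the water column is d + s deep. Its weight must equal the weight of mantle displaced by the extra subsidence s: (d + s) ρ_w = s ρ_m.
s = d ρ_w / (ρ_m − ρ_w) = 1920 m × 1030/(3210 − 1030) = 907 m.

907 m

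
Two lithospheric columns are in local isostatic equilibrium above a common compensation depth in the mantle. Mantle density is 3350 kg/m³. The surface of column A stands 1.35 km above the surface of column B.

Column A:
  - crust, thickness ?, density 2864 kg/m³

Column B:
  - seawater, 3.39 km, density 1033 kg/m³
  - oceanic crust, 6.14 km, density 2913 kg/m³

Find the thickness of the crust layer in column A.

31 km

Take the compensation level at the base of the deeper column (depth z_c below the surface of column A) and equate Σ ρ_i t_i down to z_c; mantle fills any gap and the z_c terms cancel.
Column A: x×2864 + (z_c − 0 − x)×3350
Column B: 1.35×0 + 3.39×1033 + 6.14×2913 + (z_c − 1.35 − 9.53)×3350
The z_c×3350 term appears on both sides and cancels. Collect the known terms of each column as K = Σ(ρt)_known − 3350 × (depth of known layers): K_A = 0 − 3350×0 = 0; K_B = 21387.69 − 3350×(1.35 + 9.53) = −15060.31.
Balance: K_A − x×(3350 − 2864) = K_B, so x = (K_A − K_B)/(3350 − 2864) = 15060.3/486 = 31 km.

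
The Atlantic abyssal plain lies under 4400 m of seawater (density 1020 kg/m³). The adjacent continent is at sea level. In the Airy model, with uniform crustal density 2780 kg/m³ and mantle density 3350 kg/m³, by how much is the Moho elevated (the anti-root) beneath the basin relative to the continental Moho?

13600 m

Equating mass per unit area of the two columns: replacing crust with seawater at the top is compensated by replacing crust with mantle at the base: d (ρ_c − ρ_w) = a (ρ_m − ρ_c).
a = d (ρ_c − ρ_w)/(ρ_m − ρ_c) = 4400 m × 1760/570 = 13600 m.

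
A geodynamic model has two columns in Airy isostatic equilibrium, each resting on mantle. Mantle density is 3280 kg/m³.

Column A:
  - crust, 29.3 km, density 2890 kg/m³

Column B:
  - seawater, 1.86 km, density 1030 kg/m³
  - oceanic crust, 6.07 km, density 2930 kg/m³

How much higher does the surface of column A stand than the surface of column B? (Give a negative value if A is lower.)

1.56 km

For any compensation level in the mantle, the mantle terms cancel and isostasy reduces to e = (Σt_A − Σt_B) − (Σ(ρt)_A − Σ(ρt)_B) / ρ_m.
Σt_A = 29.3 km; Σt_B = 7.93 km; Σ(ρt)_A = 84677; Σ(ρt)_B = 19700.9 (in km·kg/m³).
e = (29.3 − 7.93) − (84677 − 19700.9) / 3280 = 1.56 km.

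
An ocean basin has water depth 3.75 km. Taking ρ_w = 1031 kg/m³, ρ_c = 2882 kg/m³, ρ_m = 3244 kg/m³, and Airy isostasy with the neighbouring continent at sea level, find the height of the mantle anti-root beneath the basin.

Isostatic balance requires: replacing crust with seawater at the top is compensated by replacing crust with mantle at the base: d (ρ_c − ρ_w) = a (ρ_m − ρ_c).
a = d (ρ_c − ρ_w)/(ρ_m − ρ_c) = 3.75 km × 1851/362 = 19.2 km.

19.2 km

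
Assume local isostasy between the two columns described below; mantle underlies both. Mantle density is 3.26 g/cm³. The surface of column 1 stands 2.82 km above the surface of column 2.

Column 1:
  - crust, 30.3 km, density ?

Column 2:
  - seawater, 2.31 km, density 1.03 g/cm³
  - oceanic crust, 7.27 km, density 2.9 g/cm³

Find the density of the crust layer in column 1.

2.7 g/cm³

Take the compensation level at the base of the deeper column (depth z_c below the surface of column 1) and equate Σ ρ_i t_i down to z_c; mantle fills any gap and the z_c terms cancel.
Column 1: 30.3×ρ + (z_c − 30.3)×3.26
Column 2: 2.82×0 + 2.31×1.03 + 7.27×2.9 + (z_c − 2.82 − 9.58)×3.26
The z_c×3.26 term appears on both sides and cancels. Collect the known terms of each column as K = Σ(ρt)_known − 3.26 × (depth of known layers): K_1 = 0 − 3.26×30.3 = −98.778; K_2 = 23.4623 − 3.26×(2.82 + 9.58) = −16.9617.
Balance: K_1 + 30.3×ρ = K_2, so ρ = (K_2 − K_1)/30.3 = 81.8163/30.3 = 2.7 g/cm³.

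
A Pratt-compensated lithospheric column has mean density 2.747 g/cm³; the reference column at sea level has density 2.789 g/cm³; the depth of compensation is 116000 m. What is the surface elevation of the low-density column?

ρ_ref D = ρ (D + h) → h = D (ρ_ref − ρ)/ρ.
h = 116000 m × (2.789 − 2.747)/2.747 = 1770 m.

1770 m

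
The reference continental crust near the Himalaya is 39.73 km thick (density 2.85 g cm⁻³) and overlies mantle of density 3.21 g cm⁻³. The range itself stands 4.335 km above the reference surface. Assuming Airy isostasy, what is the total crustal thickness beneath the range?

78.4 km

Root depth r = h ρ_c / (ρ_m − ρ_c) = 4.335 km × 2.85 / 0.36 = 34.32 km.
Total thickness = T + h + r = 39.73 km + 4.335 km + 34.32 km = 78.4 km.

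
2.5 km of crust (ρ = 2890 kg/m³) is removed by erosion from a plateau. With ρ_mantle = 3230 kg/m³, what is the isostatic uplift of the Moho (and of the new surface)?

2.24 km

Unloading: uplift u = e ρ_c/ρ_m = 2.5 km × 2890/3230 = 2.24 km.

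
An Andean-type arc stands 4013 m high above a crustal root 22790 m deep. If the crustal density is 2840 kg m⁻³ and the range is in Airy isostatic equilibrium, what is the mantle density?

Airy balance: ρ_c h = (ρ_m − ρ_c) r → ρ_m = ρ_c (1 + h/r).
ρ_m = 2840 × (1 + 4013 m/22790 m) = 3340 kg m⁻³.

3340 kg m⁻³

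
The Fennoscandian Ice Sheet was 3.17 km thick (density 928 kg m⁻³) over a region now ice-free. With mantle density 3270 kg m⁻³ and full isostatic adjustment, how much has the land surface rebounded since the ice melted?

0.9 km

Removing the load lets mantle flow back in; uplift u satisfies ρ_ice t = ρ_m u.
u = t ρ_ice/ρ_m = 3.17 km × 928/3270 = 0.9 km.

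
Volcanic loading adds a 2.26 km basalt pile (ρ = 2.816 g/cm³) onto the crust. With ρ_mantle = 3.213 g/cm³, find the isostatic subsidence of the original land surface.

Subaerial loading: s = t ρ_load / ρ_m.
s = 2.26 km × 2.816/3.213 = 1.98 km.

1.98 km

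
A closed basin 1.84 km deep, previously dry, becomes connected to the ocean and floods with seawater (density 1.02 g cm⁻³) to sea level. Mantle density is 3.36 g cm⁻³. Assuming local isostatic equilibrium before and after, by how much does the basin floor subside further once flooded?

0.802 km

After flooding the water column is d + s deep. Its weight must equal the weight of mantle displaced by the extra subsidence s: (d + s) ρ_w = s ρ_m.
s = d ρ_w / (ρ_m − ρ_w) = 1.84 km × 1.02/(3.36 − 1.02) = 0.802 km.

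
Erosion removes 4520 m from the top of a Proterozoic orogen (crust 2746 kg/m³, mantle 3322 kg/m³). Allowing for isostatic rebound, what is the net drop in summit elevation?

Rebound u = e ρ_c/ρ_m = 4520 m × 2746/3322 = 3736 m.
Net surface drop = e − u = 4520 m − 3736 m = e (ρ_m − ρ_c)/ρ_m = 784 m.

784 m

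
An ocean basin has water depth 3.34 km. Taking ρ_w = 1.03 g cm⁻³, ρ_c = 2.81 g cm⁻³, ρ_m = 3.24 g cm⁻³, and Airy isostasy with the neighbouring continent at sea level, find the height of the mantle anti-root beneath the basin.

13.8 km

In Airy isostatic equilibrium: replacing crust with seawater at the top is compensated by replacing crust with mantle at the base: d (ρ_c − ρ_w) = a (ρ_m − ρ_c).
a = d (ρ_c − ρ_w)/(ρ_m − ρ_c) = 3.34 km × 1.78/0.43 = 13.8 km.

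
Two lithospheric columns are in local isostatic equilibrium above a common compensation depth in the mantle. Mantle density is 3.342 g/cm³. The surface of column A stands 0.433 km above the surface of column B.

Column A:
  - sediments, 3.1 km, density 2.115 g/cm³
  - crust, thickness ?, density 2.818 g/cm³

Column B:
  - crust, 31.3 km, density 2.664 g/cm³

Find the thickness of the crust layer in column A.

36 km

Take the compensation level at the base of the deeper column (depth z_c below the surface of column A) and equate Σ ρ_i t_i down to z_c; mantle fills any gap and the z_c terms cancel.
Column A: 3.1×2.115 + x×2.818 + (z_c − 3.1 − x)×3.342
Column B: 0.433×0 + 31.3×2.664 + (z_c − 0.433 − 31.3)×3.342
The z_c×3.342 term appears on both sides and cancels. Collect the known terms of each column as K = Σ(ρt)_known − 3.342 × (depth of known layers): K_A = 6.5565 − 3.342×3.1 = −3.8037; K_B = 83.3832 − 3.342×(0.433 + 31.3) = −22.668486.
Balance: K_A − x×(3.342 − 2.818) = K_B, so x = (K_A − K_B)/(3.342 − 2.818) = 18.8648/0.524 = 36 km.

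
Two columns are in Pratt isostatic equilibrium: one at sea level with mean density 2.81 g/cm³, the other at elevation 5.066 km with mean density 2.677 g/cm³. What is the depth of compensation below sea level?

ρ_ref D = ρ (D + h) → D (ρ_ref − ρ) = ρ h.
D = ρ h/(ρ_ref − ρ) = 2.677 × 5.066 km/(2.81 − 2.677) = 102 km.

102 km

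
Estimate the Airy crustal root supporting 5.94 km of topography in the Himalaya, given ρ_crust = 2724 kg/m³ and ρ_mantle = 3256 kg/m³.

30.4 km

Balancing pressure at the compensation depth: the weight of the topography is balanced by the buoyancy of the root, ρ_c h = (ρ_m − ρ_c) r.
r = h · ρ_c / (ρ_m − ρ_c) = 5.94 km × 2724 / (3256 − 2724) = 30.4 km.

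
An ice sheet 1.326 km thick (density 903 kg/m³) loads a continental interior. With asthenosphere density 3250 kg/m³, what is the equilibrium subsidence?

0.368 km

Isostatic balance requires: the ice load ρ_ice t is balanced by mantle displaced below, ρ_m s.
s = t ρ_ice / ρ_m = 1.326 km × 903/3250 = 0.368 km.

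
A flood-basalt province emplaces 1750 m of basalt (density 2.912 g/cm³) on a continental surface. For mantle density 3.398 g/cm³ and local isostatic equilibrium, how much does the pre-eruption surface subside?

Subaerial loading: s = t ρ_load / ρ_m.
s = 1750 m × 2.912/3.398 = 1500 m.

1500 m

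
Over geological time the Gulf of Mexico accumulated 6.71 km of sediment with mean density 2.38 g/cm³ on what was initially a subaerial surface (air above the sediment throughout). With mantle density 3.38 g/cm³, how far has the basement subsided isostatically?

Subaerial load: s = t ρ_sed / ρ_m = 6.71 km × 2.38/3.38 = 4.72 km.

4.72 km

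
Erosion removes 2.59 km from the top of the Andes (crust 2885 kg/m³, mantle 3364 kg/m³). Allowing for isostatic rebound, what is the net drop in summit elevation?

0.369 km

Rebound u = e ρ_c/ρ_m = 2.59 km × 2885/3364 = 2.221 km.
Net surface drop = e − u = 2.59 km − 2.221 km = e (ρ_m − ρ_c)/ρ_m = 0.369 km.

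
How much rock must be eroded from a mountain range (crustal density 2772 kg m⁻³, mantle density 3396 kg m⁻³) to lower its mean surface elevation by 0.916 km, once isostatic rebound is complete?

Net drop Δ = e − u = e − e ρ_c/ρ_m = e (ρ_m − ρ_c)/ρ_m.
e = Δ ρ_m/(ρ_m − ρ_c) = 0.916 km × 3396/624 = 4.99 km.

4.99 km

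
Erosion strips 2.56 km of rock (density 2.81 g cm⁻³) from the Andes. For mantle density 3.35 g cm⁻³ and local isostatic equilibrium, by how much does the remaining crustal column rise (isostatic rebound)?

Unloading: uplift u = e ρ_c/ρ_m = 2.56 km × 2.81/3.35 = 2.15 km.

2.15 km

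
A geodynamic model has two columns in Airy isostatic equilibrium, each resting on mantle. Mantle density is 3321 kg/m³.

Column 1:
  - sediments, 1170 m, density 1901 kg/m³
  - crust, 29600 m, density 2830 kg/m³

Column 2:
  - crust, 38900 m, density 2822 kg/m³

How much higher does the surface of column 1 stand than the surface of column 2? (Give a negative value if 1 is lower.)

For any compensation level in the mantle, the mantle terms cancel and isostasy reduces to e = (Σt_1 − Σt_2) − (Σ(ρt)_1 − Σ(ρt)_2) / ρ_m.
Σt_1 = 30770 m; Σt_2 = 38900 m; Σ(ρt)_1 = 85992170; Σ(ρt)_2 = 109775800 (in m·kg/m³).
e = (30770 − 38900) − (85992170 − 109775800) / 3321 = −968 m.

−968 m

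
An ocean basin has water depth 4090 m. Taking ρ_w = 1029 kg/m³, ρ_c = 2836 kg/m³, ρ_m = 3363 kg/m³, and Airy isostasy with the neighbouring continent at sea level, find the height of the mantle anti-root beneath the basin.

By Archimedes' principle applied to the lithosphere: replacing crust with seawater at the top is compensated by replacing crust with mantle at the base: d (ρ_c − ρ_w) = a (ρ_m − ρ_c).
a = d (ρ_c − ρ_w)/(ρ_m − ρ_c) = 4090 m × 1807/527 = 14000 m.

14000 m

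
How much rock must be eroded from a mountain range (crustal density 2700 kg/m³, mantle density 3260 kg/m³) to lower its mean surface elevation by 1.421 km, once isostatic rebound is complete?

8.27 km

Net drop Δ = e − u = e − e ρ_c/ρ_m = e (ρ_m − ρ_c)/ρ_m.
e = Δ ρ_m/(ρ_m − ρ_c) = 1.421 km × 3260/560 = 8.27 km.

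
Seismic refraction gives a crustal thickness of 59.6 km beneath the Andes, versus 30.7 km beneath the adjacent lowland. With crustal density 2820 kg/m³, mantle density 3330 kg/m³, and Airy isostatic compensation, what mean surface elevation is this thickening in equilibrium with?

Excess crust Δ = 59.6 km − 30.7 km = 28.9 km, split between elevation h and root r with h + r = Δ.
Airy balance ρ_c h = (ρ_m − ρ_c) r gives r = h ρ_c/(ρ_m − ρ_c), so h (1 + ρ_c/(ρ_m − ρ_c)) = Δ, i.e. h = Δ (ρ_m − ρ_c)/ρ_m.
h = 28.9 km × 510/3330 = 4.43 km.

4.43 km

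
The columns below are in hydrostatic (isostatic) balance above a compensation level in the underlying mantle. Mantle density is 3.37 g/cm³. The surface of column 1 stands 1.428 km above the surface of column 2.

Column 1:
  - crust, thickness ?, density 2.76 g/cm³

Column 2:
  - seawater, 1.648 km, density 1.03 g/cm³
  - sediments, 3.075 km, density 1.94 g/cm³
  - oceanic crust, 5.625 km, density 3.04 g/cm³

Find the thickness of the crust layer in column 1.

Take the compensation level at the base of the deeper column (depth z_c below the surface of column 1) and equate Σ ρ_i t_i down to z_c; mantle fills any gap and the z_c terms cancel.
Column 1: x×2.76 + (z_c − 0 − x)×3.37
Column 2: 1.428×0 + 1.648×1.03 + 3.075×1.94 + 5.625×3.04 + (z_c − 1.428 − 10.348)×3.37
The z_c×3.37 term appears on both sides and cancels. Collect the known terms of each column as K = Σ(ρt)_known − 3.37 × (depth of known layers): K_1 = 0 − 3.37×0 = 0; K_2 = 24.76294 − 3.37×(1.428 + 10.348) = −14.92218.
Balance: K_1 − x×(3.37 − 2.76) = K_2, so x = (K_1 − K_2)/(3.37 − 2.76) = 14.9222/0.61 = 24.5 km.

24.5 km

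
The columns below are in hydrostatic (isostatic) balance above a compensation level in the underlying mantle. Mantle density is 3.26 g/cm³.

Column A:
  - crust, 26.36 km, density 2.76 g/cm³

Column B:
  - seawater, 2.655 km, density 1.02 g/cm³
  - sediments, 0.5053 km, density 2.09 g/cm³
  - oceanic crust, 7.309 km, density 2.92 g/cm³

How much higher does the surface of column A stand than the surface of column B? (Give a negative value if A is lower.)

For any compensation level in the mantle, the mantle terms cancel and isostasy reduces to e = (Σt_A − Σt_B) − (Σ(ρt)_A − Σ(ρt)_B) / ρ_m.
Σt_A = 26.36 km; Σt_B = 10.4693 km; Σ(ρt)_A = 72.7536; Σ(ρt)_B = 25.106457 (in km·g/cm³).
e = (26.36 − 10.4693) − (72.7536 − 25.106457) / 3.26 = 1.28 km.

1.28 km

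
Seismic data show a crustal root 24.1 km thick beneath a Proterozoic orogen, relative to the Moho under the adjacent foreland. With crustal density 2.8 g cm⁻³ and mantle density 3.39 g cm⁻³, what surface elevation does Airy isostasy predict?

5.08 km

For local isostatic compensation: ρ_c h = (ρ_m − ρ_c) r.
h = r (ρ_m − ρ_c) / ρ_c = 24.1 km × (3.39 − 2.8) / 2.8 = 5.08 km.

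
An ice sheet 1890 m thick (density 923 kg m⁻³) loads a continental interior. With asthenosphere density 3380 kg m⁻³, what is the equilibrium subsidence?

516 m

Balancing pressure at the compensation depth: the ice load ρ_ice t is balanced by mantle displaced below, ρ_m s.
s = t ρ_ice / ρ_m = 1890 m × 923/3380 = 516 m.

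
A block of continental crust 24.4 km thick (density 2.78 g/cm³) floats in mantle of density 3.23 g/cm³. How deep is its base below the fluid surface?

Draft d = t ρ_obj/ρ_fluid = 24.4 km × 2.78/3.23 = 21 km.

21 km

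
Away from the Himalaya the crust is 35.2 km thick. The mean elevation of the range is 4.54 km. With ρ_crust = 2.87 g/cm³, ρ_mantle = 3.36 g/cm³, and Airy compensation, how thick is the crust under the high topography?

66.3 km

Root depth r = h ρ_c / (ρ_m − ρ_c) = 4.54 km × 2.87 / 0.49 = 26.59 km.
Total thickness = T + h + r = 35.2 km + 4.54 km + 26.59 km = 66.3 km.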